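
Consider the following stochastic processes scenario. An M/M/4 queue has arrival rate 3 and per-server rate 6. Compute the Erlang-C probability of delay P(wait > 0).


a = lambda/mu = 0.5000
rho = a/c = 0.1250
Erlang-C formula applied:
C(c,a) = 0.0018

0.0018


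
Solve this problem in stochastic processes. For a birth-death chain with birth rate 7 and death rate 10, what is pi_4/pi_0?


For birth-death process, pi_n/pi_0 = (lambda/mu)^n
= (7/10)^4
= 0.2401

0.2401


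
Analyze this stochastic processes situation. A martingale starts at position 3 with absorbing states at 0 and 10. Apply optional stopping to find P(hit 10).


By optional stopping theorem: E(M at tau) = M(0) = 3
P(hit 10)*10 + P(hit 0)*0 = 3
P(hit 10) = (3 - 0)/(10 - 0) = 3/10 = 0.3000

0.3000


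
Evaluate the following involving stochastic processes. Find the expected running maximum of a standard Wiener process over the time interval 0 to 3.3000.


E(max B(s)) = sqrt(2t/pi)
= sqrt(2*3.3000/pi)
= sqrt(2.1008)
= 1.4494

1.4494


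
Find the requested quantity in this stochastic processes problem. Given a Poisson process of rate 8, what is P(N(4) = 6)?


P(N(t)=k) = (lambda*t)^k * exp(-lambda*t) / k!
lambda*t = 32
= 32^6 * exp(-32) / 6!
= 1073741824 * 1.2664e-14 / 720
= 1.8886e-08

1.8886e-08


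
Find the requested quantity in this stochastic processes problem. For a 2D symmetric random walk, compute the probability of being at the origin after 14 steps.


P = C(14,7)^2 / 4^14
= 3432^2 / 268435456
= 11778624 / 268435456
= 0.0439

0.0439


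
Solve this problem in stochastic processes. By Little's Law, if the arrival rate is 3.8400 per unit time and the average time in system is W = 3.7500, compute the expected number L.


Little's Law: L = lambda * W
= 3.8400 * 3.7500
= 14.4000

14.4000


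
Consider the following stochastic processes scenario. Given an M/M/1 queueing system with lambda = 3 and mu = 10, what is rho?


rho = lambda/mu
= 3/10
= 0.3000

0.3000


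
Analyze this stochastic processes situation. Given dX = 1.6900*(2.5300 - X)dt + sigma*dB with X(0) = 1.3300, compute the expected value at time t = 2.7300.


E[X(t)] = mu + (X(0) - mu)*exp(-theta*t)
= 2.5300 + (1.3300 - 2.5300)*exp(-1.6900*2.7300)
= 2.5300 + -1.2000 * 0.0099
= 2.5181

2.5181


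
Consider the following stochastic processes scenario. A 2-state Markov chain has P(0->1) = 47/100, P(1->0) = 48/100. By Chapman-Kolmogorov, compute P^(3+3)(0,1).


P^6 = P^3 * P^3
Computing via matrix multiplication of the transition matrix.
Entry (0,1) of P^6 = 0.4947

0.4947


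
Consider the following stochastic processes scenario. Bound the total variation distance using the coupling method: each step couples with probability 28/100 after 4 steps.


TV distance bound <= (1-delta)^n
= (1 - 0.2800)^4
= 0.7200^4
= 0.2687

0.2687


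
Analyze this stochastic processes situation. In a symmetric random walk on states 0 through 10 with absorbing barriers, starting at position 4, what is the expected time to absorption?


For symmetric RW on 0,...,N with absorbing barriers, E(i) = i*(N-i)
E(4) = 4 * 6 = 24

24


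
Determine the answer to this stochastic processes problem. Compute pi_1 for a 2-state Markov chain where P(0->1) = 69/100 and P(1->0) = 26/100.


Stationary distribution: pi_0 = p10/(p01+p10), pi_1 = p01/(p01+p10)
p01 = 0.6900, p10 = 0.2600
pi_1 = 0.7263

0.7263


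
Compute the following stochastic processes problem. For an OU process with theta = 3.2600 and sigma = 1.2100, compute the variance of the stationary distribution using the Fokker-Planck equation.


Stationary variance = sigma^2 / (2*theta)
= 1.2100^2 / (2*3.2600)
= 1.4641 / 6.5200
= 0.2246

0.2246


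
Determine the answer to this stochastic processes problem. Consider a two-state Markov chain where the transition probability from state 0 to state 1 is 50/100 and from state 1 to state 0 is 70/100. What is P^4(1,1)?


Computing P^4 by matrix multiplication.
P = [[0.5000, 0.5000], [0.7000, 0.3000]]
After raising P to the power 4:
P^4(1,1) = 0.4176

0.4176


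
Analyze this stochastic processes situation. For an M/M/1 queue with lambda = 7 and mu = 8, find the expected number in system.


rho = 7/8 = 0.8750
L = rho/(1-rho)
= 0.8750/0.1250
= 7.0000

7.0000


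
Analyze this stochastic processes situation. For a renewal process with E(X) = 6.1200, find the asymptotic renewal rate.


Long-run renewal rate = 1/E(X)
= 1/6.1200
= 0.1634

0.1634


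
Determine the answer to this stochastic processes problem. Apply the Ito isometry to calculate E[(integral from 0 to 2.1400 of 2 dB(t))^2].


By Ito isometry: E[(int f dB)^2] = int f^2 dt
= 2^2 * 2.1400
= 4 * 2.1400 = 8.5600

8.5600


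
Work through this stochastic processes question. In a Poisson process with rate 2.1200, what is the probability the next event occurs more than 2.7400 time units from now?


P(X > t) = exp(-lambda * t)
= exp(-2.1200 * 2.7400)
= exp(-5.8088) = 0.0030

0.0030


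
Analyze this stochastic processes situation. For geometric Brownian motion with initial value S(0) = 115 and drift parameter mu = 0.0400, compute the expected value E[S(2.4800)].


E[S(t)] = S(0) * exp(mu * t)
= 115 * exp(0.0400 * 2.4800)
= 115 * 1.1043
= 126.9930

126.9930


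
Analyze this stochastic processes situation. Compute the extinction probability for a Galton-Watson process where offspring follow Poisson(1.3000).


Since mu = 1.3000 > 1, extinction prob q < 1.
Solve s = exp(mu*(s-1)) iteratively.
q = 0.5770

0.5770


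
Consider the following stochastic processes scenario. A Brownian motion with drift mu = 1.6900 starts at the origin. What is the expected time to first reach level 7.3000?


Expected first passage time = a/mu
= 7.3000/1.6900
= 4.3195

4.3195


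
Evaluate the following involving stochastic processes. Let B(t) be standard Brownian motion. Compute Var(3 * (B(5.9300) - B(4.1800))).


Var(alpha*(B(t)-B(s))) = alpha^2 * (t-s)
= 3^2 * (5.9300 - 4.1800)
= 9 * 1.7500
= 15.7500

15.7500


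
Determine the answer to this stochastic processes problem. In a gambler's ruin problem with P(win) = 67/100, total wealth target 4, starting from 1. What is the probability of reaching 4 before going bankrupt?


Gambler's ruin formula:
r = q/p = 0.3300/0.6700 = 0.4925
P(win) = (1 - r^i)/(1 - r^N)
= (1 - 0.4925^1)/(1 - 0.4925^4)
= 0.5392

0.5392


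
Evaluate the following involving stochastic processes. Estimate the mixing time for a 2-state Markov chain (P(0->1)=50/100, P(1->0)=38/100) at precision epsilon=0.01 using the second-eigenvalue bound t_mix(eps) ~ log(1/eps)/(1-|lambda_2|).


lambda_2 = |1 - p01 - p10| = |1 - 0.5000 - 0.3800| = 0.1200
t_mix ~ log(1/eps)/(1 - |lambda_2|)
= log(100)/(1 - 0.1200) = 4.6052/0.8800
= 5.2331

5.2331


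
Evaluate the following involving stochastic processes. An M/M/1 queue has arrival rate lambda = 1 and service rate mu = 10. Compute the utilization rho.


rho = lambda/mu
= 1/10
= 0.1000

0.1000


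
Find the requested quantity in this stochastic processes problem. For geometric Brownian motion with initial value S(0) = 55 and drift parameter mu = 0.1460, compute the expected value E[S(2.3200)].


E[S(t)] = S(0) * exp(mu * t)
= 55 * exp(0.1460 * 2.3200)
= 55 * 1.4032
= 77.1733

77.1733


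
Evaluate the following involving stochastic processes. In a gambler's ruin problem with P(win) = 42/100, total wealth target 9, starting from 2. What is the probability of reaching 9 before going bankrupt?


Gambler's ruin formula:
r = q/p = 0.5800/0.4200 = 1.3810
P(win) = (1 - r^i)/(1 - r^N)
= (1 - 1.3810^2)/(1 - 1.3810^9)
= 0.0525

0.0525


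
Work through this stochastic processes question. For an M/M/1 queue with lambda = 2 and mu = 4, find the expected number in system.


rho = 2/4 = 0.5000
L = rho/(1-rho)
= 0.5000/0.5000
= 1.0000

1.0000


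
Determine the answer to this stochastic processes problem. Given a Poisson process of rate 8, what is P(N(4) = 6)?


P(N(t)=k) = (lambda*t)^k * exp(-lambda*t) / k!
lambda*t = 32
= 32^6 * exp(-32) / 6!
= 1073741824 * 1.2664e-14 / 720
= 1.8886e-08

1.8886e-08


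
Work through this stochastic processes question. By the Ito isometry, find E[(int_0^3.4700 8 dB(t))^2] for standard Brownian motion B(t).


By Ito isometry: E[(int f dB)^2] = int f^2 dt
= 8^2 * 3.4700
= 64 * 3.4700 = 222.0800

222.0800


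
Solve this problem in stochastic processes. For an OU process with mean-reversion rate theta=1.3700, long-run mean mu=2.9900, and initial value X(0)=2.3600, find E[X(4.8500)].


E[X(t)] = mu + (X(0) - mu)*exp(-theta*t)
= 2.9900 + (2.3600 - 2.9900)*exp(-1.3700*4.8500)
= 2.9900 + -0.6300 * 0.0013
= 2.9892

2.9892


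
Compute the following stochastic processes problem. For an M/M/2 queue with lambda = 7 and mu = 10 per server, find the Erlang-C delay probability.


a = lambda/mu = 0.7000
rho = a/c = 0.3500
Erlang-C formula applied:
C(c,a) = 0.1815

0.1815


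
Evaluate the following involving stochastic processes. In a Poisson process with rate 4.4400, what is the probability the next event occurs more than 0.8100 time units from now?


P(X > t) = exp(-lambda * t)
= exp(-4.4400 * 0.8100)
= exp(-3.5964) = 0.0274

0.0274


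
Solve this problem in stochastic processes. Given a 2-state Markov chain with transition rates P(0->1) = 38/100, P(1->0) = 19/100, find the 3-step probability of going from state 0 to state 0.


Computing P^3 by matrix multiplication.
P = [[0.6200, 0.3800], [0.1900, 0.8100]]
After raising P to the power 3:
P^3(0,0) = 0.3863

0.3863


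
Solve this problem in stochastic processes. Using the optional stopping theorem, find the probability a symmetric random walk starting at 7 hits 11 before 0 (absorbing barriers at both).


By optional stopping theorem: E(M at tau) = M(0) = 7
P(hit 11)*11 + P(hit 0)*0 = 7
P(hit 11) = (7 - 0)/(11 - 0) = 7/11 = 0.6364

0.6364


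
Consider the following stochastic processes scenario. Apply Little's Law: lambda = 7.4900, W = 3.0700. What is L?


Little's Law: L = lambda * W
= 7.4900 * 3.0700
= 22.9943

22.9943


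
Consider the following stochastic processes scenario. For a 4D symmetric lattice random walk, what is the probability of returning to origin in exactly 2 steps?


P(return in 2 steps) = P(reverse first step) = 1/(2d)
= 1/8
= 0.1250

0.1250


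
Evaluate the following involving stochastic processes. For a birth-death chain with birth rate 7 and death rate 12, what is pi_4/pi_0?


For birth-death process, pi_n/pi_0 = (lambda/mu)^n
= (7/12)^4
= 0.1158

0.1158


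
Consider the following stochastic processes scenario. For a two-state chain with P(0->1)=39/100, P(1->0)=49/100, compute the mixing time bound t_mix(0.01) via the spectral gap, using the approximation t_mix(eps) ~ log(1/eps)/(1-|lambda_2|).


lambda_2 = |1 - p01 - p10| = |1 - 0.3900 - 0.4900| = 0.1200
t_mix ~ log(1/eps)/(1 - |lambda_2|)
= log(100)/(1 - 0.1200) = 4.6052/0.8800
= 5.2331

5.2331


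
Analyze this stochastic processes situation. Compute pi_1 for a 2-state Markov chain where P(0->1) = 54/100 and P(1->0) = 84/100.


Stationary distribution: pi_0 = p10/(p01+p10), pi_1 = p01/(p01+p10)
p01 = 0.5400, p10 = 0.8400
pi_1 = 0.3913

0.3913


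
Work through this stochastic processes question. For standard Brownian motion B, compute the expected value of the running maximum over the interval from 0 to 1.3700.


E(max B(s)) = sqrt(2t/pi)
= sqrt(2*1.3700/pi)
= sqrt(0.8722)
= 0.9339

0.9339


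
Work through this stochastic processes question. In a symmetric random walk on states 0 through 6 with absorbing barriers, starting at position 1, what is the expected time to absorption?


For symmetric RW on 0,...,N with absorbing barriers, E(i) = i*(N-i)
E(1) = 1 * 5 = 5

5


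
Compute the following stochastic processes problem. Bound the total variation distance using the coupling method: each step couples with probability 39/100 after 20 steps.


TV distance bound <= (1-delta)^n
= (1 - 0.3900)^20
= 0.6100^20
= 5.0886e-05

5.0886e-05


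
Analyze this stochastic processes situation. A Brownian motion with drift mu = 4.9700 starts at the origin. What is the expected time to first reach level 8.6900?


Expected first passage time = a/mu
= 8.6900/4.9700
= 1.7485

1.7485


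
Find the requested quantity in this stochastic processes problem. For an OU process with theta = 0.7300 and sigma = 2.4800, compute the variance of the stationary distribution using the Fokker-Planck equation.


Stationary variance = sigma^2 / (2*theta)
= 2.4800^2 / (2*0.7300)
= 6.1504 / 1.4600
= 4.2126

4.2126


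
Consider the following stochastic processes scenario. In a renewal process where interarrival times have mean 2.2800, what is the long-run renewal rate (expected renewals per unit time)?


Long-run renewal rate = 1/E(X)
= 1/2.2800
= 0.4386

0.4386


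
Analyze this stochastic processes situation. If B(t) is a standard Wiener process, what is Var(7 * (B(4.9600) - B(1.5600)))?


Var(alpha*(B(t)-B(s))) = alpha^2 * (t-s)
= 7^2 * (4.9600 - 1.5600)
= 49 * 3.4000
= 166.6000

166.6000


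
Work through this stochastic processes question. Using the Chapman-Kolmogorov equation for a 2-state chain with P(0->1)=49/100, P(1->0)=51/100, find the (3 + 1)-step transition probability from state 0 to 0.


P^4 = P^3 * P^1
Computing via matrix multiplication of the transition matrix.
Entry (0,0) of P^4 = 0.5100

0.5100


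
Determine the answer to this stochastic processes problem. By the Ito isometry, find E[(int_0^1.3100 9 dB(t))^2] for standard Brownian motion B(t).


By Ito isometry: E[(int f dB)^2] = int f^2 dt
= 9^2 * 1.3100
= 81 * 1.3100 = 106.1100

106.1100


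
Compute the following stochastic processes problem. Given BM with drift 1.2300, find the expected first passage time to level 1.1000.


Expected first passage time = a/mu
= 1.1000/1.2300
= 0.8943

0.8943


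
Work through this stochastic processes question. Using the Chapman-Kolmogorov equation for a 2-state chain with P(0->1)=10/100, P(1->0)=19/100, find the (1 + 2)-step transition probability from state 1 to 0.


P^3 = P^1 * P^2
Computing via matrix multiplication of the transition matrix.
Entry (1,0) of P^3 = 0.4207

0.4207


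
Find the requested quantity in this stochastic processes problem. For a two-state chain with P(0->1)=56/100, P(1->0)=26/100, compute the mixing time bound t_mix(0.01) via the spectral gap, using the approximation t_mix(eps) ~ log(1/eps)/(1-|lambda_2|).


lambda_2 = |1 - p01 - p10| = |1 - 0.5600 - 0.2600| = 0.1800
t_mix ~ log(1/eps)/(1 - |lambda_2|)
= log(100)/(1 - 0.1800) = 4.6052/0.8200
= 5.6161

5.6161


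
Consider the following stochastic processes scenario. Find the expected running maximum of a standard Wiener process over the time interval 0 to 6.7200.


E(max B(s)) = sqrt(2t/pi)
= sqrt(2*6.7200/pi)
= sqrt(4.2781)
= 2.0684

2.0684


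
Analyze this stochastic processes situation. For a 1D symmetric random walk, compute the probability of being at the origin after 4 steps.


P(S(4) = 0) = C(4,2) / 4^2
= 6 / 16
= 0.3750

0.3750


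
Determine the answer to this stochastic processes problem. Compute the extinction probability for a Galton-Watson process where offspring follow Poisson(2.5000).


Since mu = 2.5000 > 1, extinction prob q < 1.
Solve s = exp(mu*(s-1)) iteratively.
q = 0.1074

0.1074


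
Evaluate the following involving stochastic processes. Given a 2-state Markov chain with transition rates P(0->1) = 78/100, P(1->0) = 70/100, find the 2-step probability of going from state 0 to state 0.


Computing P^2 by matrix multiplication.
P = [[0.2200, 0.7800], [0.7000, 0.3000]]
After raising P to the power 2:
P^2(0,0) = 0.5944

0.5944


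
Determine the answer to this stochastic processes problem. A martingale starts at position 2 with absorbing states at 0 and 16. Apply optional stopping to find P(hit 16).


By optional stopping theorem: E(M at tau) = M(0) = 2
P(hit 16)*16 + P(hit 0)*0 = 2
P(hit 16) = (2 - 0)/(16 - 0) = 1/8 = 0.1250

0.1250


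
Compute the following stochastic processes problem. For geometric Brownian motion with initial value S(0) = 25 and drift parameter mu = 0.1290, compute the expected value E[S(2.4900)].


E[S(t)] = S(0) * exp(mu * t)
= 25 * exp(0.1290 * 2.4900)
= 25 * 1.3788
= 34.4699

34.4699


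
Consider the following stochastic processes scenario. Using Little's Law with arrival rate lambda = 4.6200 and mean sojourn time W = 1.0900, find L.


Little's Law: L = lambda * W
= 4.6200 * 1.0900
= 5.0358

5.0358


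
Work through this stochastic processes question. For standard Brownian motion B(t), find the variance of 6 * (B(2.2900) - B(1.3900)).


Var(alpha*(B(t)-B(s))) = alpha^2 * (t-s)
= 6^2 * (2.2900 - 1.3900)
= 36 * 0.9000
= 32.4000

32.4000


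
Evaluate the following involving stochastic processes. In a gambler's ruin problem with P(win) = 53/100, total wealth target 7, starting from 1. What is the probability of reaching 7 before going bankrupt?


Gambler's ruin formula:
r = q/p = 0.4700/0.5300 = 0.8868
P(win) = (1 - r^i)/(1 - r^N)
= (1 - 0.8868^1)/(1 - 0.8868^7)
= 0.1991

0.1991


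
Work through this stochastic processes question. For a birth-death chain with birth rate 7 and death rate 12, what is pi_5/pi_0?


For birth-death process, pi_n/pi_0 = (lambda/mu)^n
= (7/12)^5
= 0.0675

0.0675


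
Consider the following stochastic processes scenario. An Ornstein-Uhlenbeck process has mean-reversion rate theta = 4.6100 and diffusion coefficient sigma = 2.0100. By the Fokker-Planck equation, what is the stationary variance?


Stationary variance = sigma^2 / (2*theta)
= 2.0100^2 / (2*4.6100)
= 4.0401 / 9.2200
= 0.4382

0.4382


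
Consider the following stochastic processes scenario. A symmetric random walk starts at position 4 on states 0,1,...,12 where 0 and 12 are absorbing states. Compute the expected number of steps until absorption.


For symmetric RW on 0,...,N with absorbing barriers, E(i) = i*(N-i)
E(4) = 4 * 8 = 32

32


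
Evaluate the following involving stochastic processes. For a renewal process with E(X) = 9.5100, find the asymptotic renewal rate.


Long-run renewal rate = 1/E(X)
= 1/9.5100
= 0.1052

0.1052


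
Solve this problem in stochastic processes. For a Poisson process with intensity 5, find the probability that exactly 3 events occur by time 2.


P(N(t)=k) = (lambda*t)^k * exp(-lambda*t) / k!
lambda*t = 10
= 10^3 * exp(-10) / 3!
= 1000 * 4.5400e-05 / 6
= 0.0076

0.0076


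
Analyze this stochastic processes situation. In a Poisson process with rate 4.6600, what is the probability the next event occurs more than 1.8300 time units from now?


P(X > t) = exp(-lambda * t)
= exp(-4.6600 * 1.8300)
= exp(-8.5278) = 1.9789e-04

1.9789e-04


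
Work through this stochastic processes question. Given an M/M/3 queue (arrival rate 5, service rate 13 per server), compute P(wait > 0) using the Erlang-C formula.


a = lambda/mu = 0.3846
rho = a/c = 0.1282
Erlang-C formula applied:
C(c,a) = 0.0074

0.0074


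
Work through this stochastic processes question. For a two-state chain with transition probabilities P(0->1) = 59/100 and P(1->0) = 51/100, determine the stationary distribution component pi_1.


Stationary distribution: pi_0 = p10/(p01+p10), pi_1 = p01/(p01+p10)
p01 = 0.5900, p10 = 0.5100
pi_1 = 0.5364

0.5364


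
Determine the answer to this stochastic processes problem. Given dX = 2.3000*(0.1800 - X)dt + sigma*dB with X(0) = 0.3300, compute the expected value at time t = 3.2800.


E[X(t)] = mu + (X(0) - mu)*exp(-theta*t)
= 0.1800 + (0.3300 - 0.1800)*exp(-2.3000*3.2800)
= 0.1800 + 0.1500 * 5.2928e-04
= 0.1801

0.1801


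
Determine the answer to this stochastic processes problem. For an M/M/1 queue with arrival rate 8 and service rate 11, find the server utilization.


rho = lambda/mu
= 8/11
= 0.7273

0.7273


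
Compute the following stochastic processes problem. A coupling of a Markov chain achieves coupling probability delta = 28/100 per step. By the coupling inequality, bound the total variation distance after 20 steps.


TV distance bound <= (1-delta)^n
= (1 - 0.2800)^20
= 0.7200^20
= 0.0014

0.0014


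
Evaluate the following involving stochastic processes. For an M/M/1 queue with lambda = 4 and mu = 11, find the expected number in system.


rho = 4/11 = 0.3636
L = rho/(1-rho)
= 0.3636/0.6364
= 0.5714

0.5714


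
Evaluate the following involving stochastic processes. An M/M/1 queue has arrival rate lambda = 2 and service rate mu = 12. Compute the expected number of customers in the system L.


rho = 2/12 = 0.1667
L = rho/(1-rho)
= 0.1667/0.8333
= 0.2000

0.2000


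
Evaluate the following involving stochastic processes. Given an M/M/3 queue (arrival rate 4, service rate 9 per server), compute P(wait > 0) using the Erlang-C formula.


a = lambda/mu = 0.4444
rho = a/c = 0.1481
Erlang-C formula applied:
C(c,a) = 0.0110

0.0110


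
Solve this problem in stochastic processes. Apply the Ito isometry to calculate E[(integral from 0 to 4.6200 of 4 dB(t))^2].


By Ito isometry: E[(int f dB)^2] = int f^2 dt
= 4^2 * 4.6200
= 16 * 4.6200 = 73.9200

73.9200


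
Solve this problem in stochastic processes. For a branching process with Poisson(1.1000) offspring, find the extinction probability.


Since mu = 1.1000 > 1, extinction prob q < 1.
Solve s = exp(mu*(s-1)) iteratively.
q = 0.8239

0.8239


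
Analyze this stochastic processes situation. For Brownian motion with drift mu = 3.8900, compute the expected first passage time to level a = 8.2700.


Expected first passage time = a/mu
= 8.2700/3.8900
= 2.1260

2.1260


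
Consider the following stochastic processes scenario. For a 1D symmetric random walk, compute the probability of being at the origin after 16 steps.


P(S(16) = 0) = C(16,8) / 4^8
= 12870 / 65536
= 0.1964

0.1964


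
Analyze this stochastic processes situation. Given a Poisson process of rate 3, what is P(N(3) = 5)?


P(N(t)=k) = (lambda*t)^k * exp(-lambda*t) / k!
lambda*t = 9
= 9^5 * exp(-9) / 5!
= 59049 * 1.2341e-04 / 120
= 0.0607

0.0607


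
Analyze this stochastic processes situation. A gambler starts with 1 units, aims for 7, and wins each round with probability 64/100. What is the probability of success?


Gambler's ruin formula:
r = q/p = 0.3600/0.6400 = 0.5625
P(win) = (1 - r^i)/(1 - r^N)
= (1 - 0.5625^1)/(1 - 0.5625^7)
= 0.4454

0.4454


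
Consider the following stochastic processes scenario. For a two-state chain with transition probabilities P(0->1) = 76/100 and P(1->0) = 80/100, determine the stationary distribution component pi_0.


Stationary distribution: pi_0 = p10/(p01+p10), pi_1 = p01/(p01+p10)
p01 = 0.7600, p10 = 0.8000
pi_0 = 0.5128

0.5128


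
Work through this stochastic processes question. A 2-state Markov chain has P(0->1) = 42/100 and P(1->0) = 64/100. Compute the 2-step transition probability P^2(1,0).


Computing P^2 by matrix multiplication.
P = [[0.5800, 0.4200], [0.6400, 0.3600]]
After raising P to the power 2:
P^2(1,0) = 0.6016

0.6016


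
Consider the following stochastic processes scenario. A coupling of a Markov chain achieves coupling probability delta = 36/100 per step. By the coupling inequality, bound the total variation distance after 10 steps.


TV distance bound <= (1-delta)^n
= (1 - 0.3600)^10
= 0.6400^10
= 0.0115

0.0115


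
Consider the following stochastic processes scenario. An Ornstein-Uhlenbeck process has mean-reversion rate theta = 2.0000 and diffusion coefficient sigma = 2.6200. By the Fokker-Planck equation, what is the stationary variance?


Stationary variance = sigma^2 / (2*theta)
= 2.6200^2 / (2*2.0000)
= 6.8644 / 4.0000
= 1.7161

1.7161


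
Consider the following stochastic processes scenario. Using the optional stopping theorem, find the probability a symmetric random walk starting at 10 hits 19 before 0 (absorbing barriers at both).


By optional stopping theorem: E(M at tau) = M(0) = 10
P(hit 19)*19 + P(hit 0)*0 = 10
P(hit 19) = (10 - 0)/(19 - 0) = 10/19 = 0.5263

0.5263


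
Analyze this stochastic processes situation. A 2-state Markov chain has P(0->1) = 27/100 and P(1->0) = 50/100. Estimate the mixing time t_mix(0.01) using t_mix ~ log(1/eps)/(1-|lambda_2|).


lambda_2 = |1 - p01 - p10| = |1 - 0.2700 - 0.5000| = 0.2300
t_mix ~ log(1/eps)/(1 - |lambda_2|)
= log(100)/(1 - 0.2300) = 4.6052/0.7700
= 5.9807

5.9807


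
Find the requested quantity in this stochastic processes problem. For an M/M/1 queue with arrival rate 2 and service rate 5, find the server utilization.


rho = lambda/mu
= 2/5
= 0.4000

0.4000


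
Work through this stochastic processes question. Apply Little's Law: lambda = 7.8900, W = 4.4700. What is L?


Little's Law: L = lambda * W
= 7.8900 * 4.4700
= 35.2683

35.2683


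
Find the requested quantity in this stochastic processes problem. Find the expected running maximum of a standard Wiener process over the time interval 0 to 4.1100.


E(max B(s)) = sqrt(2t/pi)
= sqrt(2*4.1100/pi)
= sqrt(2.6165)
= 1.6176

1.6176


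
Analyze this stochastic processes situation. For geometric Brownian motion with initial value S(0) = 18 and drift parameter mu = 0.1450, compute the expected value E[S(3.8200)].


E[S(t)] = S(0) * exp(mu * t)
= 18 * exp(0.1450 * 3.8200)
= 18 * 1.7400
= 31.3205

31.3205


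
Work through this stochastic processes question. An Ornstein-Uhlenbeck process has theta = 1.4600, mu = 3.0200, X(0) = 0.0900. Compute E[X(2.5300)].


E[X(t)] = mu + (X(0) - mu)*exp(-theta*t)
= 3.0200 + (0.0900 - 3.0200)*exp(-1.4600*2.5300)
= 3.0200 + -2.9300 * 0.0249
= 2.9471

2.9471


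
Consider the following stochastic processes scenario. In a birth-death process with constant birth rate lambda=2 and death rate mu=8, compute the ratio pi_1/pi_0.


For birth-death process, pi_n/pi_0 = (lambda/mu)^n
= (2/8)^1
= 0.2500

0.2500


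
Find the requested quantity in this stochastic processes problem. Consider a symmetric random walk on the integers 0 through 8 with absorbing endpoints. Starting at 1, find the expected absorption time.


For symmetric RW on 0,...,N with absorbing barriers, E(i) = i*(N-i)
E(1) = 1 * 7 = 7

7


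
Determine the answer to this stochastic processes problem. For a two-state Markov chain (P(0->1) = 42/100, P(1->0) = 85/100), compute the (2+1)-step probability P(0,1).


P^3 = P^2 * P^1
Computing via matrix multiplication of the transition matrix.
Entry (0,1) of P^3 = 0.3372

0.3372


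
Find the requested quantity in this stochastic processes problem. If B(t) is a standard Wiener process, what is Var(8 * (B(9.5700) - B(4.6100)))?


Var(alpha*(B(t)-B(s))) = alpha^2 * (t-s)
= 8^2 * (9.5700 - 4.6100)
= 64 * 4.9600
= 317.4400

317.4400


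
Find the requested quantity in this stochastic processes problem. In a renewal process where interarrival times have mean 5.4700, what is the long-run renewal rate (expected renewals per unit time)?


Long-run renewal rate = 1/E(X)
= 1/5.4700
= 0.1828

0.1828


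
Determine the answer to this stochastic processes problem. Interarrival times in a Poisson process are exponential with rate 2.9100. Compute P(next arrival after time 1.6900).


P(X > t) = exp(-lambda * t)
= exp(-2.9100 * 1.6900)
= exp(-4.9179) = 0.0073

0.0073


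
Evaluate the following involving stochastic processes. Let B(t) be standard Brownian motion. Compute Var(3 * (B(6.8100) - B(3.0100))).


Var(alpha*(B(t)-B(s))) = alpha^2 * (t-s)
= 3^2 * (6.8100 - 3.0100)
= 9 * 3.8000
= 34.2000

34.2000


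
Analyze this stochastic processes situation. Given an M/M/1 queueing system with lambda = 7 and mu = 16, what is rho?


rho = lambda/mu
= 7/16
= 0.4375

0.4375


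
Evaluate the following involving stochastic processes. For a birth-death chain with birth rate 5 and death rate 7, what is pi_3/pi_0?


For birth-death process, pi_n/pi_0 = (lambda/mu)^n
= (5/7)^3
= 0.3644

0.3644


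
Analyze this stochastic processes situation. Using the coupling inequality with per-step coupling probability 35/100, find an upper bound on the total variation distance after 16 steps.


TV distance bound <= (1-delta)^n
= (1 - 0.3500)^16
= 0.6500^16
= 0.0010

0.0010


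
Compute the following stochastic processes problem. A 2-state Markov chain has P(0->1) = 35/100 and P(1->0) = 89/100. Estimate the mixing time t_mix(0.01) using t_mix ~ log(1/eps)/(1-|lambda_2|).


lambda_2 = |1 - p01 - p10| = |1 - 0.3500 - 0.8900| = 0.2400
t_mix ~ log(1/eps)/(1 - |lambda_2|)
= log(100)/(1 - 0.2400) = 4.6052/0.7600
= 6.0594

6.0594


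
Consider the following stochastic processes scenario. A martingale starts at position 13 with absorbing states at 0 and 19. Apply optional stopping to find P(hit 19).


By optional stopping theorem: E(M at tau) = M(0) = 13
P(hit 19)*19 + P(hit 0)*0 = 13
P(hit 19) = (13 - 0)/(19 - 0) = 13/19 = 0.6842

0.6842


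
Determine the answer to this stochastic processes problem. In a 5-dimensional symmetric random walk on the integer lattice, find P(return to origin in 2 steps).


P(return in 2 steps) = P(reverse first step) = 1/(2d)
= 1/10
= 0.1000

0.1000


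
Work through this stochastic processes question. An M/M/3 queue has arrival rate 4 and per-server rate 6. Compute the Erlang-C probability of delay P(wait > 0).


a = lambda/mu = 0.6667
rho = a/c = 0.2222
Erlang-C formula applied:
C(c,a) = 0.0325

0.0325


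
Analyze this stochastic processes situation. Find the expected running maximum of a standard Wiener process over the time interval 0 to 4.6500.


E(max B(s)) = sqrt(2t/pi)
= sqrt(2*4.6500/pi)
= sqrt(2.9603)
= 1.7205

1.7205


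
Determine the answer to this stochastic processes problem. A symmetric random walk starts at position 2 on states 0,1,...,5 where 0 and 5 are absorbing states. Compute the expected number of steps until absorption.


For symmetric RW on 0,...,N with absorbing barriers, E(i) = i*(N-i)
E(2) = 2 * 3 = 6

6


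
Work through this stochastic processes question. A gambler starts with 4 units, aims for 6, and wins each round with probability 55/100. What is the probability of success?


Gambler's ruin formula:
r = q/p = 0.4500/0.5500 = 0.8182
P(win) = (1 - r^i)/(1 - r^N)
= (1 - 0.8182^4)/(1 - 0.8182^6)
= 0.7884

0.7884


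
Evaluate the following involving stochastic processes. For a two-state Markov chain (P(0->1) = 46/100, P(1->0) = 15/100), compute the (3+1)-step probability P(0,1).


P^4 = P^3 * P^1
Computing via matrix multiplication of the transition matrix.
Entry (0,1) of P^4 = 0.7367

0.7367


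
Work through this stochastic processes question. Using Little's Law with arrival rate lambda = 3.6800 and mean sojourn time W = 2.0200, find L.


Little's Law: L = lambda * W
= 3.6800 * 2.0200
= 7.4336

7.4336


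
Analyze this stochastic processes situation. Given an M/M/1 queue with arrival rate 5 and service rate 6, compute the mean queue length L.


rho = 5/6 = 0.8333
L = rho/(1-rho)
= 0.8333/0.1667
= 5.0000

5.0000


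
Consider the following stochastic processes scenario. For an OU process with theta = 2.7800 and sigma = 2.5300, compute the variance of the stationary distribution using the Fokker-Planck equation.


Stationary variance = sigma^2 / (2*theta)
= 2.5300^2 / (2*2.7800)
= 6.4009 / 5.5600
= 1.1512

1.1512


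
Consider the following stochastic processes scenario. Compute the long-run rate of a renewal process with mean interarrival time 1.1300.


Long-run renewal rate = 1/E(X)
= 1/1.1300
= 0.8850

0.8850


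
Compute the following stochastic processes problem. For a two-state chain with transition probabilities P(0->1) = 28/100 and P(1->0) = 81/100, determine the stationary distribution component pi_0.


Stationary distribution: pi_0 = p10/(p01+p10), pi_1 = p01/(p01+p10)
p01 = 0.2800, p10 = 0.8100
pi_0 = 0.7431

0.7431


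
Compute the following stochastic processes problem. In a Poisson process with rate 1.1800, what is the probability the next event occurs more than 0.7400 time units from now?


P(X > t) = exp(-lambda * t)
= exp(-1.1800 * 0.7400)
= exp(-0.8732) = 0.4176

0.4176


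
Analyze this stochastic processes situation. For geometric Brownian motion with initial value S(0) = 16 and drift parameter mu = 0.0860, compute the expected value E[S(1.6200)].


E[S(t)] = S(0) * exp(mu * t)
= 16 * exp(0.0860 * 1.6200)
= 16 * 1.1495
= 18.3919

18.3919


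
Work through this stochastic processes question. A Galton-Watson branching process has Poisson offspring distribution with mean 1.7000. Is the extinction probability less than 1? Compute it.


Since mu = 1.7000 > 1, extinction prob q < 1.
Solve s = exp(mu*(s-1)) iteratively.
q = 0.3088

0.3088


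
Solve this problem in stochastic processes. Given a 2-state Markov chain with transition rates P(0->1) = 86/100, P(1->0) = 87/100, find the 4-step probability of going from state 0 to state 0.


Computing P^4 by matrix multiplication.
P = [[0.1400, 0.8600], [0.8700, 0.1300]]
After raising P to the power 4:
P^4(0,0) = 0.6441

0.6441


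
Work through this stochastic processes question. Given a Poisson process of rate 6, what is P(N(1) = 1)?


P(N(t)=k) = (lambda*t)^k * exp(-lambda*t) / k!
lambda*t = 6
= 6^1 * exp(-6) / 1!
= 6 * 0.0025 / 1
= 0.0149

0.0149


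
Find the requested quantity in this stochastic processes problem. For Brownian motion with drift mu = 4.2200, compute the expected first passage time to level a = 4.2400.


Expected first passage time = a/mu
= 4.2400/4.2200
= 1.0047

1.0047


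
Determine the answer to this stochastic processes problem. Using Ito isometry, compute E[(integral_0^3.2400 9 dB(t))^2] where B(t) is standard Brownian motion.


By Ito isometry: E[(int f dB)^2] = int f^2 dt
= 9^2 * 3.2400
= 81 * 3.2400 = 262.4400

262.4400


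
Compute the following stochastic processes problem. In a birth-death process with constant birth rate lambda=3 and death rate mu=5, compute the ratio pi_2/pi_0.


For birth-death process, pi_n/pi_0 = (lambda/mu)^n
= (3/5)^2
= 0.3600

0.3600


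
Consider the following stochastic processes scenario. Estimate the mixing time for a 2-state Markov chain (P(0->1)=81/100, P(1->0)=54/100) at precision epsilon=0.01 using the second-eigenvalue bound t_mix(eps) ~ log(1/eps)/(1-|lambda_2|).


lambda_2 = |1 - p01 - p10| = |1 - 0.8100 - 0.5400| = 0.3500
t_mix ~ log(1/eps)/(1 - |lambda_2|)
= log(100)/(1 - 0.3500) = 4.6052/0.6500
= 7.0849

7.0849


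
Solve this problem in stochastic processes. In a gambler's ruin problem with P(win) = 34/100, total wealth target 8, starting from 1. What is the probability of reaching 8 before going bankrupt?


Gambler's ruin formula:
r = q/p = 0.6600/0.3400 = 1.9412
P(win) = (1 - r^i)/(1 - r^N)
= (1 - 1.9412^1)/(1 - 1.9412^8)
= 0.0047

0.0047


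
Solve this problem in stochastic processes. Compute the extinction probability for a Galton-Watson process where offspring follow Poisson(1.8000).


Since mu = 1.8000 > 1, extinction prob q < 1.
Solve s = exp(mu*(s-1)) iteratively.
q = 0.2676

0.2676


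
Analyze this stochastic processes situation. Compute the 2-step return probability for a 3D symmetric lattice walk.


P(return in 2 steps) = P(reverse first step) = 1/(2d)
= 1/6
= 0.1667

0.1667


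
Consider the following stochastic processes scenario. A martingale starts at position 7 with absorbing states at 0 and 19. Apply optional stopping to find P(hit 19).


By optional stopping theorem: E(M at tau) = M(0) = 7
P(hit 19)*19 + P(hit 0)*0 = 7
P(hit 19) = (7 - 0)/(19 - 0) = 7/19 = 0.3684

0.3684


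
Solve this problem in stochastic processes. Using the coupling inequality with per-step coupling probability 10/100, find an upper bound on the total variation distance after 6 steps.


TV distance bound <= (1-delta)^n
= (1 - 0.1000)^6
= 0.9000^6
= 0.5314

0.5314


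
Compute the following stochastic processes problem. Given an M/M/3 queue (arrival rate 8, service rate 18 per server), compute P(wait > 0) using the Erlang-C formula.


a = lambda/mu = 0.4444
rho = a/c = 0.1481
Erlang-C formula applied:
C(c,a) = 0.0110

0.0110


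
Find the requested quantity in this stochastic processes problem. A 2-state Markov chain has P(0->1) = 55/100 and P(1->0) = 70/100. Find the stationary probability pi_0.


Stationary distribution: pi_0 = p10/(p01+p10), pi_1 = p01/(p01+p10)
p01 = 0.5500, p10 = 0.7000
pi_0 = 0.5600

0.5600


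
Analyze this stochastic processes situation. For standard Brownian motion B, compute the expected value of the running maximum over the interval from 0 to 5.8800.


E(max B(s)) = sqrt(2t/pi)
= sqrt(2*5.8800/pi)
= sqrt(3.7433)
= 1.9348

1.9348


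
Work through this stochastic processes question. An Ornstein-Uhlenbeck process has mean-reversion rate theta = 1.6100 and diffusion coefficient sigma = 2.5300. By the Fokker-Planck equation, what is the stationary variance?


Stationary variance = sigma^2 / (2*theta)
= 2.5300^2 / (2*1.6100)
= 6.4009 / 3.2200
= 1.9879

1.9879


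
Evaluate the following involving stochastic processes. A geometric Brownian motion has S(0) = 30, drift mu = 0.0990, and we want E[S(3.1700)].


E[S(t)] = S(0) * exp(mu * t)
= 30 * exp(0.0990 * 3.1700)
= 30 * 1.3687
= 41.0597

41.0597


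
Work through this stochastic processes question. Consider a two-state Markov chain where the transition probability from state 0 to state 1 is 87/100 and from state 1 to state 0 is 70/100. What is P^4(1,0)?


Computing P^4 by matrix multiplication.
P = [[0.1300, 0.8700], [0.7000, 0.3000]]
After raising P to the power 4:
P^4(1,0) = 0.3988

0.3988


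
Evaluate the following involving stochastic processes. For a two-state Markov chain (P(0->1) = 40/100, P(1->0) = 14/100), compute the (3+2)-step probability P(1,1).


P^5 = P^3 * P^2
Computing via matrix multiplication of the transition matrix.
Entry (1,1) of P^5 = 0.7461

0.7461


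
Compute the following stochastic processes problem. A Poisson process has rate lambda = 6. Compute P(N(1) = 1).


P(N(t)=k) = (lambda*t)^k * exp(-lambda*t) / k!
lambda*t = 6
= 6^1 * exp(-6) / 1!
= 6 * 0.0025 / 1
= 0.0149

0.0149


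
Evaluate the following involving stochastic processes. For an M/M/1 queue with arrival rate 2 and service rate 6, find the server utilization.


rho = lambda/mu
= 2/6
= 0.3333

0.3333


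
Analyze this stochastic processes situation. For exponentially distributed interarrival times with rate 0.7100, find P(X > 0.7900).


P(X > t) = exp(-lambda * t)
= exp(-0.7100 * 0.7900)
= exp(-0.5609) = 0.5707

0.5707


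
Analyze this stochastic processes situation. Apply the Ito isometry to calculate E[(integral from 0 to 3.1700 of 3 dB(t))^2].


By Ito isometry: E[(int f dB)^2] = int f^2 dt
= 3^2 * 3.1700
= 9 * 3.1700 = 28.5300

28.5300


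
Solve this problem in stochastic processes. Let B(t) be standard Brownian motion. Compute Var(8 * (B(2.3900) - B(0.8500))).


Var(alpha*(B(t)-B(s))) = alpha^2 * (t-s)
= 8^2 * (2.3900 - 0.8500)
= 64 * 1.5400
= 98.5600

98.5600


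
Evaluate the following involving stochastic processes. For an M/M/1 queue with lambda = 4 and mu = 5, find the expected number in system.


rho = 4/5 = 0.8000
L = rho/(1-rho)
= 0.8000/0.2000
= 4.0000

4.0000


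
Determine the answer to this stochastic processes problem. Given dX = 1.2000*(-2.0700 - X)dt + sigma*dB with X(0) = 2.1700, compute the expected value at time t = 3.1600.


E[X(t)] = mu + (X(0) - mu)*exp(-theta*t)
= -2.0700 + (2.1700 - -2.0700)*exp(-1.2000*3.1600)
= -2.0700 + 4.2400 * 0.0226
= -1.9744

-1.9744


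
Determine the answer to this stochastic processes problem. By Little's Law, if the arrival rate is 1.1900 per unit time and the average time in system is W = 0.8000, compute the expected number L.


Little's Law: L = lambda * W
= 1.1900 * 0.8000
= 0.9520

0.9520
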